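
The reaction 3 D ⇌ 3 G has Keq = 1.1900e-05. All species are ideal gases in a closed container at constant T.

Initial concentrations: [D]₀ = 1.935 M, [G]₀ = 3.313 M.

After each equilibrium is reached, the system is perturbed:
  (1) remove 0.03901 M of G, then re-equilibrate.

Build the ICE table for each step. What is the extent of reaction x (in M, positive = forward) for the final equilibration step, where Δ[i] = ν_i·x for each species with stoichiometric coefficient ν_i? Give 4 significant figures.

x = 0.01271 M

Q₀ = 5.019 vs Keq = 1.1900e-05 ⇒ Q>K, reverse
Step 1:
                   D          G
  Initial      1.935      3.313
  Change       3.196     -3.196
  Equil        5.131     0.1171
  solve Keq expr → x = -1.065; check Q = 1.1900e-05
Then remove 0.03901 M of G.
Step 2:
                   D          G
  Initial      5.131    0.07813
  Change    -0.03814    0.03814
  Equil        5.093     0.1163
  solve Keq expr → x = 0.01271; check Q = 1.1900e-05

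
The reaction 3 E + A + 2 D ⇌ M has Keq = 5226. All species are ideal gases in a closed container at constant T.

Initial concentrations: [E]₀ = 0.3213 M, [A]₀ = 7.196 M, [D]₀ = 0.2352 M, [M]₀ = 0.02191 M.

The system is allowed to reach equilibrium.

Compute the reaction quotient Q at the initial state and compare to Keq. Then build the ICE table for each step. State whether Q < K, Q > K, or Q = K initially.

Q₀ = 1.659 vs Keq = 5226 ⇒ Q<K, forward
Step 1:
                  E         A         D         M
  Initial    0.3213     7.196    0.2352   0.02191
  Change    -0.2418  -0.08059   -0.1612   0.08059
  Equil     0.07953     7.115   0.07402    0.1025
  solve Keq expr → x = 0.08059; check Q = 5226

Q₀ = 1.659; Q < K (proceeds forward)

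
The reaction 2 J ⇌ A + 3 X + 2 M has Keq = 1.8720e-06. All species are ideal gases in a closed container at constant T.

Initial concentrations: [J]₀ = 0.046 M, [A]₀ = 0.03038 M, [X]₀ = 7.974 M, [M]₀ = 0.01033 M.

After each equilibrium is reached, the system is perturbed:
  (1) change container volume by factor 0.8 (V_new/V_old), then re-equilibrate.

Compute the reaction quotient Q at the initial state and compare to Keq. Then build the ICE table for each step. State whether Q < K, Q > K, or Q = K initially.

Q₀ = 0.7768 vs Keq = 1.8720e-06 ⇒ Q>K, reverse
Step 1:
                   J          A          X          M
  I            0.046    0.03038      7.974    0.01033
  C          0.01031  -0.005154   -0.01546   -0.01031
  E          0.05631    0.02523      7.959 2.1605e-05
  solve Keq expr → x = -0.005154; check Q = 1.8720e-06
Then change container volume by factor 0.8 (V_new/V_old).
Step 2:
                   J          A          X          M
  I          0.07039    0.03153      9.948 2.7006e-05
  C       9.7185e-06 -4.8592e-06 -1.4578e-05 -9.7185e-06
  E           0.0704    0.03153      9.948 1.7288e-05
  solve Keq expr → x = -4.8592e-06; check Q = 1.8720e-06

Q₀ = 0.7768; Q > K (proceeds reverse)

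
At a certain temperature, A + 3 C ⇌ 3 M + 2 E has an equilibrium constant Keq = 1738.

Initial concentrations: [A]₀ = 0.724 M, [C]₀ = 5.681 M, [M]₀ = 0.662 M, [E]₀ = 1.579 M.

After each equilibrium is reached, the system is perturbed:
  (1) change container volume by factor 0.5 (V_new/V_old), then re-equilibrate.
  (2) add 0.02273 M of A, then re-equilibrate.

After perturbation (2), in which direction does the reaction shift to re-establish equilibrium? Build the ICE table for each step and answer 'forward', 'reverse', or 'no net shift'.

Direction: forward

Q₀ = 0.005449 vs Keq = 1738 ⇒ Q<K, forward
Step 1:
                    A           C           M           E
  I             0.724       5.681       0.662       1.579
  C           -0.7213      -2.164       2.164       1.443
  E          0.002724       3.517       2.826       3.022
  solve Keq expr → x = 0.7213; check Q = 1738
Then change container volume by factor 0.5 (V_new/V_old).
Step 2:
                    A           C           M           E
  I          0.005449       7.034       5.652       6.043
  C          0.005248     0.01575    -0.01575     -0.0105
  E            0.0107        7.05       5.636       6.033
  solve Keq expr → x = -0.005248; check Q = 1738
Then add 0.02273 M of A.
Step 3:
                    A           C           M           E
  I           0.03343        7.05       5.636       6.033
  C          -0.02187    -0.06561     0.06561     0.04374
  E           0.01156       6.984       5.702       6.076
  solve Keq expr → x = 0.02187; check Q = 1738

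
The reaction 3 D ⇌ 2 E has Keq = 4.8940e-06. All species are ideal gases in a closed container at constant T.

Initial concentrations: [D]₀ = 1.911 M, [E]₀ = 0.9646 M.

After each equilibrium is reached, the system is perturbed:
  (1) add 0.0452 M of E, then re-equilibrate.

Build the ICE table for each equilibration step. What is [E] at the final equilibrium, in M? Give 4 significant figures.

[E]_eq = 0.0139 M

Q₀ = 0.1333 vs Keq = 4.8940e-06 ⇒ Q>K, reverse
Step 1:
                   D          E
  Initial      1.911     0.9646
  Change       1.427    -0.9511
  Equil        3.338    0.01349
  solve Keq expr → x = -0.4756; check Q = 4.8940e-06
Then add 0.0452 M of E.
Step 2:
                   D          E
  Initial      3.338    0.05869
  Change     0.06719   -0.04479
  Equil        3.405     0.0139
  solve Keq expr → x = -0.0224; check Q = 4.8940e-06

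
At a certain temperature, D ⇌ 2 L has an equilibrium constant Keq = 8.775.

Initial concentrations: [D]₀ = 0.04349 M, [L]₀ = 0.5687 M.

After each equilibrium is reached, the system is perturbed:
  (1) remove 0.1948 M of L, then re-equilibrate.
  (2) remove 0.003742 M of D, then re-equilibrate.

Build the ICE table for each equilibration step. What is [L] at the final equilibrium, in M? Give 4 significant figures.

Q₀ = 7.437 vs Keq = 8.775 ⇒ Q<K, forward
Step 1:
                    D           L
  init        0.04349      0.5687
  Δ         -0.005258     0.01052
  eq          0.03823      0.5792
  solve Keq expr → x = 0.005258; check Q = 8.775
Then remove 0.1948 M of L.
Step 2:
                    D           L
  init        0.03823      0.3844
  Δ          -0.01808     0.03615
  eq          0.02016      0.4206
  solve Keq expr → x = 0.01808; check Q = 8.775
Then remove 0.003742 M of D.
Step 3:
                    D           L
  init        0.01641      0.4206
  Δ          0.003144   -0.006288
  eq          0.01956      0.4143
  solve Keq expr → x = -0.003144; check Q = 8.775

[L]_eq = 0.4143 M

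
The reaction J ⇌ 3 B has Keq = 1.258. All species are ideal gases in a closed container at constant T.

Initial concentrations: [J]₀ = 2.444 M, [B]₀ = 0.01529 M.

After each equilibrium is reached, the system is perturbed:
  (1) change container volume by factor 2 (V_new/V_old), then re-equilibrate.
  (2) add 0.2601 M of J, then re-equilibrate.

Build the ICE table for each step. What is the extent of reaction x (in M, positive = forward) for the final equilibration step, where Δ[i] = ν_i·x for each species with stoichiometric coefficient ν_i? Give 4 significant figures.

Q₀ = 1.4626e-06 vs Keq = 1.258 ⇒ Q<K, forward
Step 1:
                    J           B
  Initial       2.444     0.01529
  Change       -0.448       1.344
  Equil         1.996       1.359
  solve Keq expr → x = 0.448; check Q = 1.258
Then change container volume by factor 2 (V_new/V_old).
Step 2:
                    J           B
  Initial       0.998      0.6796
  Change      -0.1183      0.3548
  Equil        0.8798       1.034
  solve Keq expr → x = 0.1183; check Q = 1.258
Then add 0.2601 M of J.
Step 3:
                    J           B
  Initial        1.14       1.034
  Change     -0.02799     0.08397
  Equil         1.112       1.118
  solve Keq expr → x = 0.02799; check Q = 1.258

x = 0.02799 M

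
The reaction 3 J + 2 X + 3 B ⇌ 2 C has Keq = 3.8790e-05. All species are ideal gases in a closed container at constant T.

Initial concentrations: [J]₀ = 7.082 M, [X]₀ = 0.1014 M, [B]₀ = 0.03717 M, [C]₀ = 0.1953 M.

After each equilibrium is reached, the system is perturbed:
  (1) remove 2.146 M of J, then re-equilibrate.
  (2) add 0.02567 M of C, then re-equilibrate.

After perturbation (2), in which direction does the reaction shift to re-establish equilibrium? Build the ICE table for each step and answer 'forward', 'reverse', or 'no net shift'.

Direction: reverse

Q₀ = 203.4 vs Keq = 3.8790e-05 ⇒ Q>K, reverse
Step 1:
                    J           X           B           C
  init          7.082      0.1014     0.03717      0.1953
  Δ            0.2831      0.1888      0.2831     -0.1888
  eq            7.365      0.2902      0.3203    0.006548
  solve Keq expr → x = -0.09438; check Q = 3.8790e-05
Then remove 2.146 M of J.
Step 2:
                    J           X           B           C
  init          5.219      0.2902      0.3203    0.006548
  Δ            0.0038    0.002533      0.0038   -0.002533
  eq            5.223      0.2927      0.3241    0.004015
  solve Keq expr → x = -0.001267; check Q = 3.8790e-05
Then add 0.02567 M of C.
Step 3:
                    J           X           B           C
  init          5.223      0.2927      0.3241     0.02968
  Δ           0.03678     0.02452     0.03678    -0.02452
  eq             5.26      0.3172      0.3609    0.005166
  solve Keq expr → x = -0.01226; check Q = 3.8790e-05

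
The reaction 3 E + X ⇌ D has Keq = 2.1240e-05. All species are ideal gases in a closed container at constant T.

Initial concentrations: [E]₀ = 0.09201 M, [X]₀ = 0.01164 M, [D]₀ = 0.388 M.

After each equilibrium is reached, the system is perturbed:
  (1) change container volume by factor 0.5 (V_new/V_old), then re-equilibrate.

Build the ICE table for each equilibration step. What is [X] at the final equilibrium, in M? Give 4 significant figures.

[X]_eq = 0.799 M

Q₀ = 4.2793e+04 vs Keq = 2.1240e-05 ⇒ Q>K, reverse
Step 1:
                    E           X           D
  I           0.09201     0.01164       0.388
  C             1.164       0.388      -0.388
  E             1.256      0.3996  1.6816e-05
  solve Keq expr → x = -0.388; check Q = 2.1240e-05
Then change container volume by factor 0.5 (V_new/V_old).
Step 2:
                    E           X           D
  I             2.512      0.7992  3.3633e-05
  C       -7.0537e-04 -2.3512e-04  2.3512e-04
  E             2.511       0.799  2.6876e-04
  solve Keq expr → x = 2.3512e-04; check Q = 2.1240e-05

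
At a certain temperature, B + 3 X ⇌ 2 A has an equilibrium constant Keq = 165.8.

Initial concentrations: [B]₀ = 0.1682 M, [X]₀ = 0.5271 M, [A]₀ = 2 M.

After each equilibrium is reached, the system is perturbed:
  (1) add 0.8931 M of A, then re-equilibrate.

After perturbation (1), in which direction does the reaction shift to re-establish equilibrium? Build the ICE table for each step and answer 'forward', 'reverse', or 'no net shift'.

Direction: reverse

Q₀ = 162.4 vs Keq = 165.8 ⇒ Q<K, forward
Step 1:
                   B          X          A
  Initial     0.1682     0.5271          2
  Change  -8.2920e-04  -0.002488   0.001658
  Equil       0.1674     0.5246      2.002
  solve Keq expr → x = 8.2920e-04; check Q = 165.8
Then add 0.8931 M of A.
Step 2:
                   B          X          A
  Initial     0.1674     0.5246      2.895
  Change     0.03267    0.09802   -0.06534
  Equil          0.2     0.6226      2.829
  solve Keq expr → x = -0.03267; check Q = 165.8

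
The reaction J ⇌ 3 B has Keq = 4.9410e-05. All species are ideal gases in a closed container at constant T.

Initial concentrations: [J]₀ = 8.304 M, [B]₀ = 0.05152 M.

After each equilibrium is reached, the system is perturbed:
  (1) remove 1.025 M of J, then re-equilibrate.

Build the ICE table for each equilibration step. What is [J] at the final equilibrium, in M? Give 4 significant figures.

Q₀ = 1.6468e-05 vs Keq = 4.9410e-05 ⇒ Q<K, forward
Step 1:
                   J          B
  Initial      8.304    0.05152
  Change   -0.007588    0.02277
  Equil        8.296    0.07429
  solve Keq expr → x = 0.007588; check Q = 4.9410e-05
Then remove 1.025 M of J.
Step 2:
                   J          B
  Initial      7.271    0.07429
  Change    0.001064  -0.003191
  Equil        7.272    0.07109
  solve Keq expr → x = -0.001064; check Q = 4.9410e-05

[J]_eq = 7.272 M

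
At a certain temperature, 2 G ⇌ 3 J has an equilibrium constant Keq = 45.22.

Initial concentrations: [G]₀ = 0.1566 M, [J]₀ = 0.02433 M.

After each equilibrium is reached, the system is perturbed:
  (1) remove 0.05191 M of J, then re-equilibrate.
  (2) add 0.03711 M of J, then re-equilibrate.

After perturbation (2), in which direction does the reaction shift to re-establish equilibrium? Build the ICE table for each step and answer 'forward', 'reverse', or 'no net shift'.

Q₀ = 5.8728e-04 vs Keq = 45.22 ⇒ Q<K, forward
Step 1:
                   G          J
  init        0.1566    0.02433
  Δ          -0.1398     0.2097
  eq         0.01683      0.234
  solve Keq expr → x = 0.06988; check Q = 45.22
Then remove 0.05191 M of J.
Step 2:
                   G          J
  init       0.01683     0.1821
  Δ        -0.004613    0.00692
  eq         0.01222      0.189
  solve Keq expr → x = 0.002307; check Q = 45.22
Then add 0.03711 M of J.
Step 3:
                   G          J
  init       0.01222     0.2261
  Δ         0.003255  -0.004882
  eq         0.01547     0.2212
  solve Keq expr → x = -0.001627; check Q = 45.22

Direction: reverse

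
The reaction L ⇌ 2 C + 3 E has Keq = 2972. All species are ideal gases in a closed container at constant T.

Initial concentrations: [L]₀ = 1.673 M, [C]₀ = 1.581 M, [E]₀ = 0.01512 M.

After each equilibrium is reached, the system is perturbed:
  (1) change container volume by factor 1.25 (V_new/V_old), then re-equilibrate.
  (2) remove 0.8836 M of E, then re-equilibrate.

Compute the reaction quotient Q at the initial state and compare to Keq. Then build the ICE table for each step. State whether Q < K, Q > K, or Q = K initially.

Q₀ = 5.1644e-06 vs Keq = 2972 ⇒ Q<K, forward
Step 1:
                    L           C           E
  init          1.673       1.581     0.01512
  Δ            -1.309       2.619       3.928
  eq           0.3637         4.2       3.943
  solve Keq expr → x = 1.309; check Q = 2972
Then change container volume by factor 1.25 (V_new/V_old).
Step 2:
                    L           C           E
  init          0.291        3.36       3.154
  Δ           -0.1092      0.2183      0.3275
  eq           0.1818       3.578       3.482
  solve Keq expr → x = 0.1092; check Q = 2972
Then remove 0.8836 M of E.
Step 3:
                    L           C           E
  init         0.1818       3.578       2.598
  Δ           -0.0761      0.1522      0.2283
  eq           0.1057        3.73       2.827
  solve Keq expr → x = 0.0761; check Q = 2972

Q₀ = 5.1644e-06; Q < K (proceeds forward)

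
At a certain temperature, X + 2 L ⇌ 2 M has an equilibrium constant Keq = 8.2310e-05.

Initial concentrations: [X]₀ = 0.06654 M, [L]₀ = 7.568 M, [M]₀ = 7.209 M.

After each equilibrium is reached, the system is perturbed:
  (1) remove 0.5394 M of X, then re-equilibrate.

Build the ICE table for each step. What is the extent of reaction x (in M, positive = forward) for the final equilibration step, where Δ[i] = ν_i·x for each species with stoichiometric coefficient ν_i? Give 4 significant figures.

Q₀ = 13.64 vs Keq = 8.2310e-05 ⇒ Q>K, reverse
Step 1:
                    X           L           M
  Initial     0.06654       7.568       7.209
  Change         3.48       6.961      -6.961
  Equil         3.547       14.53      0.2482
  solve Keq expr → x = -3.48; check Q = 8.2310e-05
Then remove 0.5394 M of X.
Step 2:
                    X           L           M
  Initial       3.008       14.53      0.2482
  Change     0.009497     0.01899    -0.01899
  Equil         3.017       14.55      0.2293
  solve Keq expr → x = -0.009497; check Q = 8.2310e-05

x = -0.009497 M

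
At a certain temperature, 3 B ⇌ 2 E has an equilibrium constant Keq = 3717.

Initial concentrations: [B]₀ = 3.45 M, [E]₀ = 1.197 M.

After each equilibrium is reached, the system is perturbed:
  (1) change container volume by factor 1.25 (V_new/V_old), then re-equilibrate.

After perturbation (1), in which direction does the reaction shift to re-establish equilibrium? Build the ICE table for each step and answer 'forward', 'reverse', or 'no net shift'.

Q₀ = 0.03489 vs Keq = 3717 ⇒ Q<K, forward
Step 1:
                  B         E
  I            3.45     1.197
  C          -3.304     2.203
  E           0.146       3.4
  solve Keq expr → x = 1.101; check Q = 3717
Then change container volume by factor 1.25 (V_new/V_old).
Step 2:
                  B         E
  I          0.1168      2.72
  C        0.008835  -0.00589
  E          0.1256     2.714
  solve Keq expr → x = -0.002945; check Q = 3717

Direction: reverse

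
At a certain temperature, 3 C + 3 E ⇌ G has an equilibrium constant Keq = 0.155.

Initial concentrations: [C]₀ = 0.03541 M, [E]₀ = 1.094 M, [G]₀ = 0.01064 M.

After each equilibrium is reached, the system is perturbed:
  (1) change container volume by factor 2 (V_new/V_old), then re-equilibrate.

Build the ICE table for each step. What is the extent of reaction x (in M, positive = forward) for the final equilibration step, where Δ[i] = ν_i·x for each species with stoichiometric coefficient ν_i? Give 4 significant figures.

Q₀ = 183 vs Keq = 0.155 ⇒ Q>K, reverse
Step 1:
                    C           E           G
  Initial     0.03541       1.094     0.01064
  Change      0.03172     0.03172    -0.01057
  Equil       0.06713       1.126  6.6890e-05
  solve Keq expr → x = -0.01057; check Q = 0.155
Then change container volume by factor 2 (V_new/V_old).
Step 2:
                    C           E           G
  Initial     0.03356      0.5629  3.3445e-05
  Change   9.7170e-05  9.7170e-05 -3.2390e-05
  Equil       0.03366       0.563  1.0548e-06
  solve Keq expr → x = -3.2390e-05; check Q = 0.155

x = -3.2390e-05 M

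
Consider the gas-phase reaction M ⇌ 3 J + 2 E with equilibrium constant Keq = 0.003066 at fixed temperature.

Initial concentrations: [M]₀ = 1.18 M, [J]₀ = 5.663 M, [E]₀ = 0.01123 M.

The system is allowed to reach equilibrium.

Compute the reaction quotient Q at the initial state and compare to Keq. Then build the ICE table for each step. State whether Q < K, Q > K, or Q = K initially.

Q₀ = 0.01941; Q > K (proceeds reverse)

Q₀ = 0.01941 vs Keq = 0.003066 ⇒ Q>K, reverse
Step 1:
                    M           J           E
  I              1.18       5.663     0.01123
  C          0.003374    -0.01012   -0.006748
  E             1.183       5.653    0.004482
  solve Keq expr → x = -0.003374; check Q = 0.003066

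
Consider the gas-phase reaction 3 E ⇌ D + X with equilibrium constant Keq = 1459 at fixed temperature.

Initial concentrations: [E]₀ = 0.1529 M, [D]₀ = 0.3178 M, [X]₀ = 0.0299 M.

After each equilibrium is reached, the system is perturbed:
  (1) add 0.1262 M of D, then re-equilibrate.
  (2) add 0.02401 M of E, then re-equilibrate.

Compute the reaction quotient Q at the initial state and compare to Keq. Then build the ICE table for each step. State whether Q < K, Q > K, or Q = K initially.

Q₀ = 2.658 vs Keq = 1459 ⇒ Q<K, forward
Step 1:
                  E         D         X
  I          0.1529    0.3178    0.0299
  C         -0.1268   0.04226   0.04226
  E         0.02611    0.3601   0.07216
  solve Keq expr → x = 0.04226; check Q = 1459
Then add 0.1262 M of D.
Step 2:
                  E         D         X
  I         0.02611    0.4863   0.07216
  C        0.002617 -8.7233e-04 -8.7233e-04
  E         0.02873    0.4854   0.07129
  solve Keq expr → x = -8.7233e-04; check Q = 1459
Then add 0.02401 M of E.
Step 3:
                  E         D         X
  I         0.05274    0.4854   0.07129
  C        -0.02287  0.007622  0.007622
  E         0.02988     0.493   0.07891
  solve Keq expr → x = 0.007622; check Q = 1459

Q₀ = 2.658; Q < K (proceeds forward)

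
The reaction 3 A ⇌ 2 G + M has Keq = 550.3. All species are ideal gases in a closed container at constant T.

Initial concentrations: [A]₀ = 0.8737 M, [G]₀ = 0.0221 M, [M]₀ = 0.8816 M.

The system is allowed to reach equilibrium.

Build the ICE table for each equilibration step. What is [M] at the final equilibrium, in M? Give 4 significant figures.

Q₀ = 6.4561e-04 vs Keq = 550.3 ⇒ Q<K, forward
Step 1:
                   A          G          M
  I           0.8737     0.0221     0.8816
  C          -0.7883     0.5255     0.2628
  E          0.08543     0.5476      1.144
  solve Keq expr → x = 0.2628; check Q = 550.3

[M]_eq = 1.144 M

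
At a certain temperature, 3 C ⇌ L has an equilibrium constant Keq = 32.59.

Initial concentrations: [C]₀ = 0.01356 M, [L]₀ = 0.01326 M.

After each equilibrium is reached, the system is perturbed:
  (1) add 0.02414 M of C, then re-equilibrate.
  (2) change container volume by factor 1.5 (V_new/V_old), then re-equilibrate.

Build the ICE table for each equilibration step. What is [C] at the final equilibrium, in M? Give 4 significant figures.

[C]_eq = 0.04357 M

Q₀ = 5318 vs Keq = 32.59 ⇒ Q>K, reverse
Step 1:
                    C           L
  Initial     0.01356     0.01326
  Change      0.03108    -0.01036
  Equil       0.04464    0.002899
  solve Keq expr → x = -0.01036; check Q = 32.59
Then add 0.02414 M of C.
Step 2:
                    C           L
  Initial     0.06878    0.002899
  Change     -0.01058    0.003526
  Equil        0.0582    0.006426
  solve Keq expr → x = 0.003526; check Q = 32.59
Then change container volume by factor 1.5 (V_new/V_old).
Step 3:
                    C           L
  Initial      0.0388    0.004284
  Change     0.004766   -0.001589
  Equil       0.04357    0.002695
  solve Keq expr → x = -0.001589; check Q = 32.59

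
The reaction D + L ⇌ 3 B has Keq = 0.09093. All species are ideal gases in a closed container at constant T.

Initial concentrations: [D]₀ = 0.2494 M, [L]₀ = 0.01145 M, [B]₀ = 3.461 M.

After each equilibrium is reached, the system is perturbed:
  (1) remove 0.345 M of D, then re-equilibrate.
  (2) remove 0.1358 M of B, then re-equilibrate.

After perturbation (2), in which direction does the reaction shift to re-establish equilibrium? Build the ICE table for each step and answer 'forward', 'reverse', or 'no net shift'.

Direction: forward

Q₀ = 1.4518e+04 vs Keq = 0.09093 ⇒ Q>K, reverse
Step 1:
                  D         L         B
  init       0.2494   0.01145     3.461
  Δ          0.9924    0.9924    -2.977
  eq          1.242     1.004    0.4839
  solve Keq expr → x = -0.9924; check Q = 0.09093
Then remove 0.345 M of D.
Step 2:
                  D         L         B
  init       0.8968     1.004    0.4839
  Δ         0.01506   0.01506  -0.04517
  eq         0.9118     1.019    0.4388
  solve Keq expr → x = -0.01506; check Q = 0.09093
Then remove 0.1358 M of B.
Step 3:
                  D         L         B
  init       0.9118     1.019     0.303
  Δ        -0.04107  -0.04107    0.1232
  eq         0.8707    0.9778    0.4262
  solve Keq expr → x = 0.04107; check Q = 0.09093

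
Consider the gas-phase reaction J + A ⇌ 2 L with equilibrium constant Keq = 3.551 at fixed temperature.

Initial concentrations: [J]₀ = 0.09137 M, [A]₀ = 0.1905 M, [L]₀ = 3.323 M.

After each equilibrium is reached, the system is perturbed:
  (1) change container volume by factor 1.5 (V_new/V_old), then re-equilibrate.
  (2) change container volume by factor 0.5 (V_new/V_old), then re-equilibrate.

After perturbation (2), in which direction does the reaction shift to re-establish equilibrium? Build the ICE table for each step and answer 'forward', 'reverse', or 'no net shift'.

Q₀ = 634.4 vs Keq = 3.551 ⇒ Q>K, reverse
Step 1:
                    J           A           L
  Initial     0.09137      0.1905       3.323
  Change       0.7877      0.7877      -1.575
  Equil        0.8791      0.9782       1.748
  solve Keq expr → x = -0.7877; check Q = 3.551
Then change container volume by factor 1.5 (V_new/V_old).
Step 2:
                    J           A           L
  Initial      0.5861      0.6522       1.165
  Change            0           0           0
  Equil        0.5861      0.6522       1.165
  solve Keq expr → x = 0; check Q = 3.551
Then change container volume by factor 0.5 (V_new/V_old).
Step 3:
                    J           A           L
  Initial       1.172       1.304        2.33
  Change            0           0           0
  Equil         1.172       1.304        2.33
  solve Keq expr → x = 0; check Q = 3.551

Direction: no net shift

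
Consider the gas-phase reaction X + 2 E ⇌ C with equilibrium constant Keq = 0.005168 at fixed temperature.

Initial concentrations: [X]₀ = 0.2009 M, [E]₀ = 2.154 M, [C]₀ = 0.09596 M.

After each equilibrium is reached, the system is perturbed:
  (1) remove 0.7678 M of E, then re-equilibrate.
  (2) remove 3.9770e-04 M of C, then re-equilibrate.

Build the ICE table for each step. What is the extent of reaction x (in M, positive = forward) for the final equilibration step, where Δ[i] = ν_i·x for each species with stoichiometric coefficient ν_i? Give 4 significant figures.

Q₀ = 0.1029 vs Keq = 0.005168 ⇒ Q>K, reverse
Step 1:
                    X           E           C
  Initial      0.2009       2.154     0.09596
  Change      0.08786      0.1757    -0.08786
  Equil        0.2888        2.33      0.0081
  solve Keq expr → x = -0.08786; check Q = 0.005168
Then remove 0.7678 M of E.
Step 2:
                    X           E           C
  Initial      0.2888       1.562      0.0081
  Change     0.004363    0.008725   -0.004363
  Equil        0.2931       1.571    0.003737
  solve Keq expr → x = -0.004363; check Q = 0.005168
Then remove 3.9770e-04 M of C.
Step 3:
                    X           E           C
  Initial      0.2931       1.571    0.003339
  Change  -3.8904e-04 -7.7809e-04  3.8904e-04
  Equil        0.2927        1.57    0.003728
  solve Keq expr → x = 3.8904e-04; check Q = 0.005168

x = 3.8904e-04 M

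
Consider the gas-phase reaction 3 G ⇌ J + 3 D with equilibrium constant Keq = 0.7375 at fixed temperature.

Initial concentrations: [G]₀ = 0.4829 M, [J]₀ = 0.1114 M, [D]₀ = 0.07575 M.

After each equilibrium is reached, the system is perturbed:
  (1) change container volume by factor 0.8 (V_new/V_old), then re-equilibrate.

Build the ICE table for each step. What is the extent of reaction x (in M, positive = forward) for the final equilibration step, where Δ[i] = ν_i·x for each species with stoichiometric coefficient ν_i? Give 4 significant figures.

x = -0.003867 M

Q₀ = 4.2999e-04 vs Keq = 0.7375 ⇒ Q<K, forward
Step 1:
                  G         J         D
  Initial    0.4829    0.1114   0.07575
  Change    -0.2636   0.08785    0.2636
  Equil      0.2193    0.1993    0.3393
  solve Keq expr → x = 0.08785; check Q = 0.7375
Then change container volume by factor 0.8 (V_new/V_old).
Step 2:
                  G         J         D
  Initial    0.2742    0.2491    0.4241
  Change     0.0116 -0.003867   -0.0116
  Equil      0.2858    0.2452    0.4125
  solve Keq expr → x = -0.003867; check Q = 0.7375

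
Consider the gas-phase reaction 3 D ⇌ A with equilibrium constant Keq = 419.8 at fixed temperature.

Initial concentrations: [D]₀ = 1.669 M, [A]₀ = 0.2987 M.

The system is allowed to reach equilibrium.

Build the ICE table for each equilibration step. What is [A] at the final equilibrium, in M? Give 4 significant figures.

[A]_eq = 0.8135 M

Q₀ = 0.06425 vs Keq = 419.8 ⇒ Q<K, forward
Step 1:
                   D          A
  Initial      1.669     0.2987
  Change      -1.544     0.5148
  Equil       0.1247     0.8135
  solve Keq expr → x = 0.5148; check Q = 419.8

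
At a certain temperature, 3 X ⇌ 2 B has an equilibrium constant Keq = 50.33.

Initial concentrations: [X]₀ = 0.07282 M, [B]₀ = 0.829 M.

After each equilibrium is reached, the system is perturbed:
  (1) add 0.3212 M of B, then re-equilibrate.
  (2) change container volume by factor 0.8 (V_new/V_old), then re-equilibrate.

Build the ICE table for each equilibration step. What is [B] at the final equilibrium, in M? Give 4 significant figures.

[B]_eq = 1.285 M

Q₀ = 1780 vs Keq = 50.33 ⇒ Q>K, reverse
Step 1:
                    X           B
  Initial     0.07282       0.829
  Change        0.147    -0.09798
  Equil        0.2198       0.731
  solve Keq expr → x = -0.04899; check Q = 50.33
Then add 0.3212 M of B.
Step 2:
                    X           B
  Initial      0.2198       1.052
  Change      0.05398    -0.03599
  Equil        0.2738       1.016
  solve Keq expr → x = -0.01799; check Q = 50.33
Then change container volume by factor 0.8 (V_new/V_old).
Step 3:
                    X           B
  Initial      0.3422        1.27
  Change     -0.02208     0.01472
  Equil        0.3201       1.285
  solve Keq expr → x = 0.00736; check Q = 50.33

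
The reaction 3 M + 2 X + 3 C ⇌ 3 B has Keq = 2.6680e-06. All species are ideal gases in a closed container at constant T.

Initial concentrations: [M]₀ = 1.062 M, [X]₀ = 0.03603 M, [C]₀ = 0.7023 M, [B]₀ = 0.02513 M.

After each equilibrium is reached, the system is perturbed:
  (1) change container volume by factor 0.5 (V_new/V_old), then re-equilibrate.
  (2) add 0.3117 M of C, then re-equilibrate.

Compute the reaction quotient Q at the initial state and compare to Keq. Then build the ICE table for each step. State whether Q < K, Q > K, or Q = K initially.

Q₀ = 0.02947 vs Keq = 2.6680e-06 ⇒ Q>K, reverse
Step 1:
                   M          X          C          B
  init         1.062    0.03603     0.7023    0.02513
  Δ          0.02361    0.01574    0.02361   -0.02361
  eq           1.086    0.05177     0.7259   0.001518
  solve Keq expr → x = -0.007871; check Q = 2.6680e-06
Then change container volume by factor 0.5 (V_new/V_old).
Step 2:
                   M          X          C          B
  init         2.171     0.1035      1.452   0.003037
  Δ        -0.006275  -0.004183  -0.006275   0.006275
  eq           2.165    0.09936      1.446   0.009311
  solve Keq expr → x = 0.002092; check Q = 2.6680e-06
Then add 0.3117 M of C.
Step 3:
                   M          X          C          B
  init         2.165    0.09936      1.757   0.009311
  Δ         -0.00189   -0.00126   -0.00189    0.00189
  eq           2.163     0.0981      1.755     0.0112
  solve Keq expr → x = 6.3001e-04; check Q = 2.6680e-06

Q₀ = 0.02947; Q > K (proceeds reverse)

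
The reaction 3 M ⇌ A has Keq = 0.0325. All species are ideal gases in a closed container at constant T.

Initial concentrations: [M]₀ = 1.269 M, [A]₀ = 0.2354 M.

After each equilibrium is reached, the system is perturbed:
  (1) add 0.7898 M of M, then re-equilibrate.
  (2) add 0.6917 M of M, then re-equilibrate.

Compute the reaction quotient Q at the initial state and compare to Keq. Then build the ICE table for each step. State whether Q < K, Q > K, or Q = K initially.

Q₀ = 0.1152; Q > K (proceeds reverse)

Q₀ = 0.1152 vs Keq = 0.0325 ⇒ Q>K, reverse
Step 1:
                  M         A
  Initial     1.269    0.2354
  Change     0.3171   -0.1057
  Equil       1.586    0.1297
  solve Keq expr → x = -0.1057; check Q = 0.0325
Then add 0.7898 M of M.
Step 2:
                  M         A
  Initial     2.376    0.1297
  Change    -0.3829    0.1276
  Equil       1.993    0.2573
  solve Keq expr → x = 0.1276; check Q = 0.0325
Then add 0.6917 M of M.
Step 3:
                  M         A
  Initial     2.685    0.2573
  Change    -0.3964    0.1321
  Equil       2.288    0.3894
  solve Keq expr → x = 0.1321; check Q = 0.0325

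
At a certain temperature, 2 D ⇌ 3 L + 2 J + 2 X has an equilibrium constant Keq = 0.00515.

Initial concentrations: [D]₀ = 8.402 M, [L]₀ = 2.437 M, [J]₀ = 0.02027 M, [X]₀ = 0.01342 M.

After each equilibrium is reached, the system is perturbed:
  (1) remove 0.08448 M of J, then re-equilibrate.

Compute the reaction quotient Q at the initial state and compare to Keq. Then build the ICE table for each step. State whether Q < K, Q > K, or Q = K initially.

Q₀ = 1.5171e-08; Q < K (proceeds forward)

Q₀ = 1.5171e-08 vs Keq = 0.00515 ⇒ Q<K, forward
Step 1:
                   D          L          J          X
  init         8.402      2.437    0.02027    0.01342
  Δ          -0.3238     0.4857     0.3238     0.3238
  eq           8.078      2.923     0.3441     0.3372
  solve Keq expr → x = 0.1619; check Q = 0.00515
Then remove 0.08448 M of J.
Step 2:
                   D          L          J          X
  init         8.078      2.923     0.2596     0.3372
  Δ         -0.03868    0.05801    0.03868    0.03868
  eq            8.04      2.981     0.2983     0.3759
  solve Keq expr → x = 0.01934; check Q = 0.00515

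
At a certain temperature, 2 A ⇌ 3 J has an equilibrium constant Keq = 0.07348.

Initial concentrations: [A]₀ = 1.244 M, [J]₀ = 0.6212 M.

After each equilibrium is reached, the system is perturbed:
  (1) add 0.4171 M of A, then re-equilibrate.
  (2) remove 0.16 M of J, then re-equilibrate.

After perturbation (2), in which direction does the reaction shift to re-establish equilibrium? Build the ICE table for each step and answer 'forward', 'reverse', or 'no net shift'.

Q₀ = 0.1549 vs Keq = 0.07348 ⇒ Q>K, reverse
Step 1:
                  A         J
  I           1.244    0.6212
  C         0.07782   -0.1167
  E           1.322    0.5045
  solve Keq expr → x = -0.03891; check Q = 0.07348
Then add 0.4171 M of A.
Step 2:
                  A         J
  I           1.739    0.5045
  C        -0.05838   0.08757
  E           1.681     0.592
  solve Keq expr → x = 0.02919; check Q = 0.07348
Then remove 0.16 M of J.
Step 3:
                  A         J
  I           1.681     0.432
  C        -0.09211    0.1382
  E           1.588    0.5702
  solve Keq expr → x = 0.04605; check Q = 0.07348

Direction: forward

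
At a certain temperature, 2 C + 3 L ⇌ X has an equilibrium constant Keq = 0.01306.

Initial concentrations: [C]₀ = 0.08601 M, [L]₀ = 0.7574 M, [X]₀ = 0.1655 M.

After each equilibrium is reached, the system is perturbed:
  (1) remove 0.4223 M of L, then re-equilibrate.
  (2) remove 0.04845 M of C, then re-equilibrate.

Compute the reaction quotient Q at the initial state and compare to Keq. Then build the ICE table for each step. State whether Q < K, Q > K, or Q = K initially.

Q₀ = 51.49 vs Keq = 0.01306 ⇒ Q>K, reverse
Step 1:
                   C          L          X
  Initial    0.08601     0.7574     0.1655
  Change      0.3227      0.484    -0.1613
  Equil       0.4087      1.241   0.004172
  solve Keq expr → x = -0.1613; check Q = 0.01306
Then remove 0.4223 M of L.
Step 2:
                   C          L          X
  Initial     0.4087     0.8191   0.004172
  Change      0.0058     0.0087    -0.0029
  Equil       0.4145     0.8278   0.001273
  solve Keq expr → x = -0.0029; check Q = 0.01306
Then remove 0.04845 M of C.
Step 3:
                   C          L          X
  Initial      0.366     0.8278   0.001273
  Change  5.4835e-04 8.2253e-04 -2.7418e-04
  Equil       0.3666     0.8286 9.9835e-04
  solve Keq expr → x = -2.7418e-04; check Q = 0.01306

Q₀ = 51.49; Q > K (proceeds reverse)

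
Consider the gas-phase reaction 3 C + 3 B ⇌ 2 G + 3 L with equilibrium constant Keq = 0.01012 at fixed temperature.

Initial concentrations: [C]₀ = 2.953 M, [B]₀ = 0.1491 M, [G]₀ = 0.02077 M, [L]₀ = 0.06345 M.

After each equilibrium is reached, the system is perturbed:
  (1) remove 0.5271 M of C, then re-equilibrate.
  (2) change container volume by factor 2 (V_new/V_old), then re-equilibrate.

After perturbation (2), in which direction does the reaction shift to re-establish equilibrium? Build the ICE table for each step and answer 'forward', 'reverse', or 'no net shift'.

Direction: reverse

Q₀ = 1.2911e-06 vs Keq = 0.01012 ⇒ Q<K, forward
Step 1:
                   C          B          G          L
  I            2.953     0.1491    0.02077    0.06345
  C         -0.09808   -0.09808    0.06538    0.09808
  E            2.855    0.05102    0.08615     0.1615
  solve Keq expr → x = 0.03269; check Q = 0.01012
Then remove 0.5271 M of C.
Step 2:
                   C          B          G          L
  I            2.328    0.05102    0.08615     0.1615
  C           0.0067     0.0067  -0.004467    -0.0067
  E            2.335    0.05772    0.08169     0.1548
  solve Keq expr → x = -0.002233; check Q = 0.01012
Then change container volume by factor 2 (V_new/V_old).
Step 3:
                   C          B          G          L
  I            1.167    0.02886    0.04084    0.07741
  C         0.003996   0.003996  -0.002664  -0.003996
  E            1.171    0.03286    0.03818    0.07342
  solve Keq expr → x = -0.001332; check Q = 0.01012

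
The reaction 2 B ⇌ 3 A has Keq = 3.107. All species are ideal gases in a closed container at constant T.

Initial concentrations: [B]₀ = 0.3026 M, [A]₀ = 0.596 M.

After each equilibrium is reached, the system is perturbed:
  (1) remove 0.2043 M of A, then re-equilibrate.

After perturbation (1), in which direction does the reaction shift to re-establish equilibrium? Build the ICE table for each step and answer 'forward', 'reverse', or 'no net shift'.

Direction: forward

Q₀ = 2.312 vs Keq = 3.107 ⇒ Q<K, forward
Step 1:
                    B           A
  I            0.3026       0.596
  C           -0.0208      0.0312
  E            0.2818      0.6272
  solve Keq expr → x = 0.0104; check Q = 3.107
Then remove 0.2043 M of A.
Step 2:
                    B           A
  I            0.2818      0.4229
  C          -0.06699      0.1005
  E            0.2148      0.5234
  solve Keq expr → x = 0.03349; check Q = 3.107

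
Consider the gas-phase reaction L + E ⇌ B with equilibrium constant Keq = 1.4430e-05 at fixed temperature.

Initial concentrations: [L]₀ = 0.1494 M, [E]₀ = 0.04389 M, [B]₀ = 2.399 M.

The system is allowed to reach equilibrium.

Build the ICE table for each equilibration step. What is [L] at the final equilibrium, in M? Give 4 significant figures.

Q₀ = 365.9 vs Keq = 1.4430e-05 ⇒ Q>K, reverse
Step 1:
                  L         E         B
  I          0.1494   0.04389     2.399
  C           2.399     2.399    -2.399
  E           2.548     2.443 8.9827e-05
  solve Keq expr → x = -2.399; check Q = 1.4430e-05

[L]_eq = 2.548 M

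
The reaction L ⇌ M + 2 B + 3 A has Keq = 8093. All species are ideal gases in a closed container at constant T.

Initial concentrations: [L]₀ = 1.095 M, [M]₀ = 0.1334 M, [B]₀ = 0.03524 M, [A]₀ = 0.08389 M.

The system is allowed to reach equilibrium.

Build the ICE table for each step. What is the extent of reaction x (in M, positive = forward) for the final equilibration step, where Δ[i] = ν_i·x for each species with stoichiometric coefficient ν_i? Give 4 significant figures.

Q₀ = 8.9319e-08 vs Keq = 8093 ⇒ Q<K, forward
Step 1:
                   L          M          B          A
  init         1.095     0.1334    0.03524    0.08389
  Δ            -1.07       1.07       2.14       3.21
  eq         0.02513      1.203      2.175      3.294
  solve Keq expr → x = 1.07; check Q = 8093

x = 1.07 M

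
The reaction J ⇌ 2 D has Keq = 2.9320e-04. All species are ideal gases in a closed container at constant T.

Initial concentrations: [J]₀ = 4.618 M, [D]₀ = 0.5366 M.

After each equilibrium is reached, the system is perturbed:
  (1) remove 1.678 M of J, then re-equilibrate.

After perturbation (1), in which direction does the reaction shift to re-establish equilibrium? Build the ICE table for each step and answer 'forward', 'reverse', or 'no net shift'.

Q₀ = 0.06235 vs Keq = 2.9320e-04 ⇒ Q>K, reverse
Step 1:
                    J           D
  Initial       4.618      0.5366
  Change       0.2494     -0.4988
  Equil         4.867     0.03778
  solve Keq expr → x = -0.2494; check Q = 2.9320e-04
Then remove 1.678 M of J.
Step 2:
                    J           D
  Initial       3.189     0.03778
  Change      0.00359    -0.00718
  Equil         3.193      0.0306
  solve Keq expr → x = -0.00359; check Q = 2.9320e-04

Direction: reverse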